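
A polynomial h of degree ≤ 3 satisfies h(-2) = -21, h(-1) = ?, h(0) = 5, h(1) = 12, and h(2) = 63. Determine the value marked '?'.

On equispaced nodes a degree-3 polynomial has vanishing fourth forward difference, so
  h(-2) - 4·h(-1) + 6·h(0) - 4·h(1) + h(2) = 0.
Substituting the known values and solving for h(-1):
  -4·h(-1) = -24
  h(-1) = 6.

6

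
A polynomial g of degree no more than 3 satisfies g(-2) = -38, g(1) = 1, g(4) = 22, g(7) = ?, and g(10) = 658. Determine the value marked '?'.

187

The 4 known points determine the degree-3 polynomial uniquely.
Write g(x) = ax^3 + bx^2 + cx + d. Substituting each data point gives a linear system:
  -8a + 4b - 2c + d = -38
  a + b + c + d = 1
  64a + 16b + 4c + d = 22
  1000a + 100b + 10c + d = 658
Solving the system yields a = 1, b = -4, c = 6, d = -2.
So g(x) = x^3 - 4x^2 + 6x - 2.
Then g(7) = 187.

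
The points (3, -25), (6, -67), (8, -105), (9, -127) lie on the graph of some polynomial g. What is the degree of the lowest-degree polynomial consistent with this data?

2

Divided differences on the nodes 3, 6, 8, 9:
  order 0: -25  -67  -105  -127
  order 1: -14  -19  -22
  order 2: -1  -1
  order 3: 0
The order-2 divided differences are all -1 (nonzero) and every higher order vanishes, so the data lies on a polynomial of degree exactly 2.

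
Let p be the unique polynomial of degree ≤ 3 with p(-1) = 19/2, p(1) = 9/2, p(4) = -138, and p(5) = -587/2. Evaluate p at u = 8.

Write p(u) = au^3 + bu^2 + cu + d. Substituting each data point gives a linear system:
  -a + b - c + d = 19/2
  a + b + c + d = 9/2
  64a + 16b + 4c + d = -138
  125a + 25b + 5c + d = -587/2
Solving the system yields a = -3, b = 3, c = 1/2, d = 4.
So p(u) = -3u³ + 3u² + (1/2)u + 4.
Then p(8) = -1336.

-1336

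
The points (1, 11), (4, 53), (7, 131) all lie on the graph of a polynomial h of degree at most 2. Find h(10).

245

Write h(u) = au^2 + bu + c. Substituting each data point gives a linear system:
  a + b + c = 11
  16a + 4b + c = 53
  49a + 7b + c = 131
Solving the system yields a = 2, b = 4, c = 5.
So h(u) = 2u^2 + 4u + 5.
Then h(10) = 245.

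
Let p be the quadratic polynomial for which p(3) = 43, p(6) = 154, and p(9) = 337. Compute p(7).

207

Write p(u) = au^2 + bu + c. Substituting each data point gives a linear system:
  9a + 3b + c = 43
  36a + 6b + c = 154
  81a + 9b + c = 337
Solving the system yields a = 4, b = 1, c = 4.
So p(u) = 4u^2 + u + 4.
Then p(7) = 207.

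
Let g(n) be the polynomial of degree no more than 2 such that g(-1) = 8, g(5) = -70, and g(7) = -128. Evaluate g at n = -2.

Write g(n) = an^2 + bn + c. Substituting each data point gives a linear system:
  a - b + c = 8
  25a + 5b + c = -70
  49a + 7b + c = -128
Solving the system yields a = -2, b = -5, c = 5.
So g(n) = -2n² - 5n + 5.
Then g(-2) = 7.

7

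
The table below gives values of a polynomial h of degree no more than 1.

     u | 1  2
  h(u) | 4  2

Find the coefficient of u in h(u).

-2

Write h(u) = au + b. Substituting each data point gives a linear system:
  a + b = 4
  2a + b = 2
Solving the system yields a = -2, b = 6.
So h(u) = -2u + 6.
The leading coefficient is -2.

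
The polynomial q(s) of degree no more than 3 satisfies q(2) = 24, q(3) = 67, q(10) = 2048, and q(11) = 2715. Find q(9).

Write q(s) = as^3 + bs^2 + cs + d. Substituting each data point gives a linear system:
  8a + 4b + 2c + d = 24
  27a + 9b + 3c + d = 67
  1000a + 100b + 10c + d = 2048
  1331a + 121b + 11c + d = 2715
Solving the system yields a = 2, b = 0, c = 5, d = -2.
So q(s) = 2s^3 + 5s - 2.
Then q(9) = 1501.

1501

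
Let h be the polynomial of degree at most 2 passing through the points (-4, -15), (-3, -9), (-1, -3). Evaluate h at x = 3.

-15

Write h(x) = ax^2 + bx + c. Substituting each data point gives a linear system:
  16a - 4b + c = -15
  9a - 3b + c = -9
  a - b + c = -3
Solving the system yields a = -1, b = -1, c = -3.
So h(x) = -x^2 - x - 3.
Then h(3) = -15.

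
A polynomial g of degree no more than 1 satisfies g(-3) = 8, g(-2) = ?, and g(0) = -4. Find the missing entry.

4

The 2 known points determine the degree-1 polynomial uniquely.
Write g(x) = ax + b. Substituting each data point gives a linear system:
  -3a + b = 8
  b = -4
Solving the system yields a = -4, b = -4.
So g(x) = -4x - 4.
Then g(-2) = 4.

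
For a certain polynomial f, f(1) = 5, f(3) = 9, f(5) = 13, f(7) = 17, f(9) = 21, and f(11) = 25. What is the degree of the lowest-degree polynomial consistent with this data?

Forward differences of the values at s = 1, 3, 5, 7, 9, 11:
  f  : 5  9  13  17  21  25
  Δ  : 4  4  4  4  4
  Δ^2: 0  0  0  0
  Δ^3: 0  0  0
  Δ^4: 0  0
  Δ^5: 0
The first differences are constant (4) and nonzero, while all higher differences vanish, so the minimal degree is 1.

1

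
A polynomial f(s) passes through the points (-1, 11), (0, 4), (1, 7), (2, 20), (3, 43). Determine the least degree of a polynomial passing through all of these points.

2

Forward differences of the values at s = -1, 0, 1, 2, 3:
  f  : 11  4  7  20  43
  Δ  : -7  3  13  23
  Δ^2: 10  10  10
  Δ^3: 0  0
  Δ^4: 0
The second differences are constant (10) and nonzero, while all higher differences vanish, so the minimal degree is 2.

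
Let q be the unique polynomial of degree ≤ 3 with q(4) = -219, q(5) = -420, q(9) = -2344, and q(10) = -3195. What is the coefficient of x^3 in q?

-3

Write q(x) = ax^3 + bx^2 + cx + d. Substituting each data point gives a linear system:
  64a + 16b + 4c + d = -219
  125a + 25b + 5c + d = -420
  729a + 81b + 9c + d = -2344
  1000a + 100b + 10c + d = -3195
Solving the system yields a = -3, b = -2, c = 0, d = 5.
So q(x) = -3x^3 - 2x^2 + 5.
The leading coefficient is -3.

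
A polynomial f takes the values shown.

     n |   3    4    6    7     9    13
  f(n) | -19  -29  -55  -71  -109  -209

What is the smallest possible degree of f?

2

Divided differences on the nodes 3, 4, 6, 7, 9, 13:
  order 0: -19  -29  -55  -71  -109  -209
  order 1: -10  -13  -16  -19  -25
  order 2: -1  -1  -1  -1
  order 3: 0  0  0
  order 4: 0  0
  order 5: 0
The order-2 divided differences are all -1 (nonzero) and every higher order vanishes, so the data lies on a polynomial of degree exactly 2.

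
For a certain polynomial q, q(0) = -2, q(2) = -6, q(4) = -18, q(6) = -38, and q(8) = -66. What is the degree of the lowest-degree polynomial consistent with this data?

Forward differences of the values at t = 0, 2, 4, 6, 8:
  q  : -2  -6  -18  -38  -66
  Δ  : -4  -12  -20  -28
  Δ^2: -8  -8  -8
  Δ^3: 0  0
  Δ^4: 0
The second differences are constant (-8) and nonzero, while all higher differences vanish, so the minimal degree is 2.

2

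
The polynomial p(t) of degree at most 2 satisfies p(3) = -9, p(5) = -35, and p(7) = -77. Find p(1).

1

Write p(t) = at^2 + bt + c. Substituting each data point gives a linear system:
  9a + 3b + c = -9
  25a + 5b + c = -35
  49a + 7b + c = -77
Solving the system yields a = -2, b = 3, c = 0.
So p(t) = -2t^2 + 3t.
Then p(1) = 1.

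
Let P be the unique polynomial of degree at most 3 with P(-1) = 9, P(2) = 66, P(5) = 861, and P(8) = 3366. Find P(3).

201

Forward differences of the values at t = -1, 2, 5, 8:
  P  : 9  66  861  3366
  Δ  : 57  795  2505
  Δ^2: 738  1710
  Δ^3: 972
The third differences are constant, confirming degree 3.
Interpolating (Newton forward form) and evaluating at t = 3 gives P(3) = 201.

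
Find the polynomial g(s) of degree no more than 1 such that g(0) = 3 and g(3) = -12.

Using the Lagrange interpolation formula with nodes 0, 3:
  L_0(s) = (s - 3) / -3
  L_1(s) = s / 3
Then g(s) = 3·L_0(s) - 12·L_1(s).
Expanding and collecting terms gives g(s) = -5s + 3.
Check: g(0) = 3. ✓

g(s) = -5s + 3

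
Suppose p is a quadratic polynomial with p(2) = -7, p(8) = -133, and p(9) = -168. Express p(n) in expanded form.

p(n) = -2n^2 - n + 3

Write p(n) = an^2 + bn + c. Substituting each data point gives a linear system:
  4a + 2b + c = -7
  64a + 8b + c = -133
  81a + 9b + c = -168
Solving the system yields a = -2, b = -1, c = 3.
So p(n) = -2n^2 - n + 3.
Check: p(2) = -7. ✓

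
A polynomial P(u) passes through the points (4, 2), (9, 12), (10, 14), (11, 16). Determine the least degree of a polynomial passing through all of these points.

1

Divided differences on the nodes 4, 9, 10, 11:
  order 0: 2  12  14  16
  order 1: 2  2  2
  order 2: 0  0
  order 3: 0
The order-1 divided differences are all 2 (nonzero) and every higher order vanishes, so the data lies on a polynomial of degree exactly 1.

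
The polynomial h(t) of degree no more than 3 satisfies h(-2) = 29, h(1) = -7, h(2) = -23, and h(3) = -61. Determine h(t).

Write h(t) = at^3 + bt^2 + ct + d. Substituting each data point gives a linear system:
  -8a + 4b - 2c + d = 29
  a + b + c + d = -7
  8a + 4b + 2c + d = -23
  27a + 9b + 3c + d = -61
Solving the system yields a = -2, b = 1, c = -5, d = -1.
So h(t) = -2t^3 + t^2 - 5t - 1.
Check: h(2) = -23. ✓

h(t) = -2t^3 + t^2 - 5t - 1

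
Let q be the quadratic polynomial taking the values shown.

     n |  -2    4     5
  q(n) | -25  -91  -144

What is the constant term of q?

1

Write q(n) = an^2 + bn + c. Substituting each data point gives a linear system:
  4a - 2b + c = -25
  16a + 4b + c = -91
  25a + 5b + c = -144
Solving the system yields a = -6, b = 1, c = 1.
So q(n) = -6n^2 + n + 1.
The constant term is 1.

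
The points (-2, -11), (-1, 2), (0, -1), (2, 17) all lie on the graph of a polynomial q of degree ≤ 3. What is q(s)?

q(s) = 3s^3 + s^2 - 5s - 1

Write q(s) = as^3 + bs^2 + cs + d. Substituting each data point gives a linear system:
  -8a + 4b - 2c + d = -11
  -a + b - c + d = 2
  d = -1
  8a + 4b + 2c + d = 17
Solving the system yields a = 3, b = 1, c = -5, d = -1.
So q(s) = 3s³ + s² - 5s - 1.
Check: q(-2) = -11. ✓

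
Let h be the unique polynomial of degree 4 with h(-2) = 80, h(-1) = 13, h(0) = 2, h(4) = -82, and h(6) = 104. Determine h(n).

Write h(n) = an^4 + bn^3 + cn^2 + dn + e. Substituting each data point gives a linear system:
  16a - 8b + 4c - 2d + e = 80
  a - b + c - d + e = 13
  e = 2
  256a + 64b + 16c + 4d + e = -82
  1296a + 216b + 36c + 6d + e = 104
Solving the system yields a = 1, b = -6, c = 3, d = -1, e = 2.
So h(n) = n⁴ - 6n³ + 3n² - n + 2.
Check: h(-1) = 13. ✓

h(n) = n^4 - 6n^3 + 3n^2 - n + 2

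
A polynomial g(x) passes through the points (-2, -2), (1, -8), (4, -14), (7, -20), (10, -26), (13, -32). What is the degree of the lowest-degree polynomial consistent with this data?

1

Forward differences of the values at x = -2, 1, 4, 7, 10, 13:
  g  : -2  -8  -14  -20  -26  -32
  Δ  : -6  -6  -6  -6  -6
  Δ^2: 0  0  0  0
  Δ^3: 0  0  0
  Δ^4: 0  0
  Δ^5: 0
The first differences are constant (-6) and nonzero, while all higher differences vanish, so the minimal degree is 1.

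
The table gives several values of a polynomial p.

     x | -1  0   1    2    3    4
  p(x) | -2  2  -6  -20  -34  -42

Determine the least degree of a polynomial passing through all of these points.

Forward differences of the values at x = -1, 0, 1, 2, 3, 4:
  p  : -2  2  -6  -20  -34  -42
  Δ  : 4  -8  -14  -14  -8
  Δ^2: -12  -6  0  6
  Δ^3: 6  6  6
  Δ^4: 0  0
  Δ^5: 0
The third differences are constant (6) and nonzero, while all higher differences vanish, so the minimal degree is 3.

3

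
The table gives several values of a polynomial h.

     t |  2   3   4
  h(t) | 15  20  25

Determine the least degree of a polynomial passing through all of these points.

Forward differences of the values at t = 2, 3, 4:
  h  : 15  20  25
  Δ  : 5  5
  Δ^2: 0
The first differences are constant (5) and nonzero, while all higher differences vanish, so the minimal degree is 1.

1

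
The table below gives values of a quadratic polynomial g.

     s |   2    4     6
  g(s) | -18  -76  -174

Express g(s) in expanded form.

g(s) = -5s^2 + s

Using the Lagrange interpolation formula with nodes 2, 4, 6:
  L_0(s) = (s - 4)(s - 6) / 8
  L_1(s) = (s - 2)(s - 6) / -4
  L_2(s) = (s - 2)(s - 4) / 8
Then g(s) = -18·L_0(s) - 76·L_1(s) - 174·L_2(s).
Expanding and collecting terms gives g(s) = -5s^2 + s.
Check: g(6) = -174. ✓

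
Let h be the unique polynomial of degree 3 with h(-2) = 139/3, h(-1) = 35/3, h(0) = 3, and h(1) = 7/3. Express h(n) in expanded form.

Write h(n) = an^3 + bn^2 + cn + d. Substituting each data point gives a linear system:
  -8a + 4b - 2c + d = 139/3
  -a + b - c + d = 35/3
  d = 3
  a + b + c + d = 7/3
Solving the system yields a = -3, b = 4, c = -5/3, d = 3.
So h(n) = -3n^3 + 4n^2 - (5/3)n + 3.
Check: h(1) = 7/3. ✓

h(n) = -3n^3 + 4n^2 - (5/3)n + 3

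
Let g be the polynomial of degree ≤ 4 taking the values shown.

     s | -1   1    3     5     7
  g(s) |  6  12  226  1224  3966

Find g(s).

g(s) = s^4 + 4s^3 + 4s^2 - s + 4

Write g(s) = as^4 + bs^3 + cs^2 + ds + e. Substituting each data point gives a linear system:
  a - b + c - d + e = 6
  a + b + c + d + e = 12
  81a + 27b + 9c + 3d + e = 226
  625a + 125b + 25c + 5d + e = 1224
  2401a + 343b + 49c + 7d + e = 3966
Solving the system yields a = 1, b = 4, c = 4, d = -1, e = 4.
So g(s) = s⁴ + 4s³ + 4s² - s + 4.
Check: g(-1) = 6. ✓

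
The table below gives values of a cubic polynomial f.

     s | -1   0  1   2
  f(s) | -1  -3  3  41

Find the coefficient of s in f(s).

Write f(s) = as^3 + bs^2 + cs + d. Substituting each data point gives a linear system:
  -a + b - c + d = -1
  d = -3
  a + b + c + d = 3
  8a + 4b + 2c + d = 41
Solving the system yields a = 4, b = 4, c = -2, d = -3.
So f(s) = 4s^3 + 4s^2 - 2s - 3.
The coefficient of s is -2.

-2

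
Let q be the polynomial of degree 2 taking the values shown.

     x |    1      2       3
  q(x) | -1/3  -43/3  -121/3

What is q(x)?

q(x) = -6x^2 + 4x + 5/3

Using the Lagrange interpolation formula with nodes 1, 2, 3:
  L_0(x) = (x - 2)(x - 3) / 2
  L_1(x) = (x - 1)(x - 3) / -1
  L_2(x) = (x - 1)(x - 2) / 2
Then q(x) = -1/3·L_0(x) - 43/3·L_1(x) - 121/3·L_2(x).
Expanding and collecting terms gives q(x) = -6x² + 4x + 5/3.
Check: q(1) = -1/3. ✓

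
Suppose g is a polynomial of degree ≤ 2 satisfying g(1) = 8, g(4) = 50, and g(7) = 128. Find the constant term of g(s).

2

Write g(s) = as^2 + bs + c. Substituting each data point gives a linear system:
  a + b + c = 8
  16a + 4b + c = 50
  49a + 7b + c = 128
Solving the system yields a = 2, b = 4, c = 2.
So g(s) = 2s^2 + 4s + 2.
The constant term is 2.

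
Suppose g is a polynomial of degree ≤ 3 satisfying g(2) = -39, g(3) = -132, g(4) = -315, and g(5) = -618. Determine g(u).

Using the Lagrange interpolation formula with nodes 2, 3, 4, 5:
  L_0(u) = (u - 3)(u - 4)(u - 5) / -6
  L_1(u) = (u - 2)(u - 4)(u - 5) / 2
  L_2(u) = (u - 2)(u - 3)(u - 5) / -2
  L_3(u) = (u - 2)(u - 3)(u - 4) / 6
Then g(u) = -39·L_0(u) - 132·L_1(u) - 315·L_2(u) - 618·L_3(u).
Expanding and collecting terms gives g(u) = -5u^3 + 2u - 3.
Check: g(2) = -39. ✓

g(u) = -5u^3 + 2u - 3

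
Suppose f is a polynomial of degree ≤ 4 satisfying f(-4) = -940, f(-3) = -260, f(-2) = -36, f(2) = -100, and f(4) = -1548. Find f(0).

4

Write f(n) = an^4 + bn^3 + cn^2 + dn + e. Substituting each data point gives a linear system:
  256a - 64b + 16c - 4d + e = -940
  81a - 27b + 9c - 3d + e = -260
  16a - 8b + 4c - 2d + e = -36
  16a + 8b + 4c + 2d + e = -100
  256a + 64b + 16c + 4d + e = -1548
Solving the system yields a = -5, b = -5, c = 2, d = 4, e = 4.
So f(n) = -5n^4 - 5n^3 + 2n^2 + 4n + 4.
Then f(0) = 4.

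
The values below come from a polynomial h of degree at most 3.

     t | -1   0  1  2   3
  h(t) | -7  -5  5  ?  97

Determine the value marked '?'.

35

On equispaced nodes a degree-3 polynomial has vanishing fourth forward difference, so
  h(-1) - 4·h(0) + 6·h(1) - 4·h(2) + h(3) = 0.
Substituting the known values and solving for h(2):
  -4·h(2) = -140
  h(2) = 35.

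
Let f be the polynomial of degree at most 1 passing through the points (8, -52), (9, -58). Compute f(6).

-40

Using the Lagrange interpolation formula with nodes 8, 9:
  L_0(s) = (s - 9) / -1
  L_1(s) = (s - 8) / 1
Then f(s) = -52·L_0(s) - 58·L_1(s).
Expanding and collecting terms gives f(s) = -6s - 4.
Evaluating at s = 6: f(6) = -40.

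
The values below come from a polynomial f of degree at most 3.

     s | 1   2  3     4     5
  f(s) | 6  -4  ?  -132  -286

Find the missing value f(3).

-44

On equispaced nodes a degree-3 polynomial has vanishing fourth forward difference, so
  f(1) - 4·f(2) + 6·f(3) - 4·f(4) + f(5) = 0.
Substituting the known values and solving for f(3):
  6·f(3) = -264
  f(3) = -44.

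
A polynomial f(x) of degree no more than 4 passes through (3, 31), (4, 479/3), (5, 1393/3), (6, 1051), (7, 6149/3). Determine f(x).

f(x) = x^4 - (1/3)x^3 - 5x^2 + x + 1

Using the Lagrange interpolation formula with nodes 3, 4, 5, 6, 7:
  L_0(x) = (x - 4)(x - 5)(x - 6)(x - 7) / 24
  L_1(x) = (x - 3)(x - 5)(x - 6)(x - 7) / -6
  L_2(x) = (x - 3)(x - 4)(x - 6)(x - 7) / 4
  L_3(x) = (x - 3)(x - 4)(x - 5)(x - 7) / -6
  L_4(x) = (x - 3)(x - 4)(x - 5)(x - 6) / 24
Then f(x) = 31·L_0(x) + 479/3·L_1(x) + 1393/3·L_2(x) + 1051·L_3(x) + 6149/3·L_4(x).
Expanding and collecting terms gives f(x) = x⁴ - (1/3)x³ - 5x² + x + 1.
Check: f(6) = 1051. ✓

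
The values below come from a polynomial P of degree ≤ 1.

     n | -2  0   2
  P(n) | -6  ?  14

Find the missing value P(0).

4

The 2 known points determine the degree-1 polynomial uniquely.
Write P(n) = an + b. Substituting each data point gives a linear system:
  -2a + b = -6
  2a + b = 14
Solving the system yields a = 5, b = 4.
So P(n) = 5n + 4.
Then P(0) = 4.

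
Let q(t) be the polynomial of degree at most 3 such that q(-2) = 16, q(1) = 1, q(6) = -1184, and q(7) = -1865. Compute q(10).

Using the Lagrange interpolation formula with nodes -2, 1, 6, 7:
  L_0(t) = (t - 1)(t - 6)(t - 7) / -216
  L_1(t) = (t + 2)(t - 6)(t - 7) / 90
  L_2(t) = (t + 2)(t - 1)(t - 7) / -40
  L_3(t) = (t + 2)(t - 1)(t - 6) / 54
Then q(t) = 16·L_0(t) + 1·L_1(t) - 1184·L_2(t) - 1865·L_3(t).
Expanding and collecting terms gives q(t) = -5t³ - 4t² + 6t + 4.
Evaluating at t = 10: q(10) = -5336.

-5336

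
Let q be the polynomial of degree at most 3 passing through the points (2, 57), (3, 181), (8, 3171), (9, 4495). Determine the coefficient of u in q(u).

Write q(u) = au^3 + bu^2 + cu + d. Substituting each data point gives a linear system:
  8a + 4b + 2c + d = 57
  27a + 9b + 3c + d = 181
  512a + 64b + 8c + d = 3171
  729a + 81b + 9c + d = 4495
Solving the system yields a = 6, b = 1, c = 5, d = -5.
So q(u) = 6u^3 + u^2 + 5u - 5.
The coefficient of u is 5.

5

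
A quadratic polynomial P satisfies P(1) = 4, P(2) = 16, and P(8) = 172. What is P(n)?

P(n) = 2n^2 + 6n - 4

Write P(n) = an^2 + bn + c. Substituting each data point gives a linear system:
  a + b + c = 4
  4a + 2b + c = 16
  64a + 8b + c = 172
Solving the system yields a = 2, b = 6, c = -4.
So P(n) = 2n² + 6n - 4.
Check: P(2) = 16. ✓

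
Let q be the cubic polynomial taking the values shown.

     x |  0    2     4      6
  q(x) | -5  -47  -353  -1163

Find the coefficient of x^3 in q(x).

Write q(x) = ax^3 + bx^2 + cx + d. Substituting each data point gives a linear system:
  d = -5
  8a + 4b + 2c + d = -47
  64a + 16b + 4c + d = -353
  216a + 36b + 6c + d = -1163
Solving the system yields a = -5, b = -3, c = 5, d = -5.
So q(x) = -5x^3 - 3x^2 + 5x - 5.
The leading coefficient is -5.

-5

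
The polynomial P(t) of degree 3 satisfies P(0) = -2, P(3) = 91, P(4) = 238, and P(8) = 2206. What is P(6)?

886

Using the Lagrange interpolation formula with nodes 0, 3, 4, 8:
  L_0(t) = (t - 3)(t - 4)(t - 8) / -96
  L_1(t) = t(t - 4)(t - 8) / 15
  L_2(t) = t(t - 3)(t - 8) / -16
  L_3(t) = t(t - 3)(t - 4) / 160
Then P(t) = -2·L_0(t) + 91·L_1(t) + 238·L_2(t) + 2206·L_3(t).
Expanding and collecting terms gives P(t) = 5t³ - 6t² + 4t - 2.
Evaluating at t = 6: P(6) = 886.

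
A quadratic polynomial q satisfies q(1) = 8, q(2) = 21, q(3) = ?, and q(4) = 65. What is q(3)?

40

On equispaced nodes a degree-2 polynomial has vanishing third forward difference, so
  - q(1) + 3·q(2) - 3·q(3) + q(4) = 0.
Substituting the known values and solving for q(3):
  -3·q(3) = -120
  q(3) = 40.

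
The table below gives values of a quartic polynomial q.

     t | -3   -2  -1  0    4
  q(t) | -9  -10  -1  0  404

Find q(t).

Using the Lagrange interpolation formula with nodes -3, -2, -1, 0, 4:
  L_0(t) = (t + 2)(t + 1)t(t - 4) / 42
  L_1(t) = (t + 3)(t + 1)t(t - 4) / -12
  L_2(t) = (t + 3)(t + 2)t(t - 4) / 10
  L_3(t) = (t + 3)(t + 2)(t + 1)(t - 4) / -24
  L_4(t) = (t + 3)(t + 2)(t + 1)t / 840
Then q(t) = -9·L_0(t) - 10·L_1(t) - 1·L_2(t) + 0·L_3(t) + 404·L_4(t).
Expanding and collecting terms gives q(t) = t^4 + 3t^3 - 2t^2 - 3t.
Check: q(-3) = -9. ✓

q(t) = t^4 + 3t^3 - 2t^2 - 3t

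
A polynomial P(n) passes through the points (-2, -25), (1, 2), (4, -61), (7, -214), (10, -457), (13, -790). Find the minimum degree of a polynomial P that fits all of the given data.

Forward differences of the values at n = -2, 1, 4, 7, 10, 13:
  P  : -25  2  -61  -214  -457  -790
  Δ  : 27  -63  -153  -243  -333
  Δ^2: -90  -90  -90  -90
  Δ^3: 0  0  0
  Δ^4: 0  0
  Δ^5: 0
The second differences are constant (-90) and nonzero, while all higher differences vanish, so the minimal degree is 2.

2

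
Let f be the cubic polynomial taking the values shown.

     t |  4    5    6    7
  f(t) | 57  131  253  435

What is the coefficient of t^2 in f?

Write f(t) = at^3 + bt^2 + ct + d. Substituting each data point gives a linear system:
  64a + 16b + 4c + d = 57
  125a + 25b + 5c + d = 131
  216a + 36b + 6c + d = 253
  343a + 49b + 7c + d = 435
Solving the system yields a = 2, b = -6, c = 6, d = 1.
So f(t) = 2t^3 - 6t^2 + 6t + 1.
The coefficient of t^2 is -6.

-6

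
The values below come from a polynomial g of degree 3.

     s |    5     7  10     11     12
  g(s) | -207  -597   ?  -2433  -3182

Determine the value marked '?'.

The 4 known points determine the degree-3 polynomial uniquely.
Write g(s) = as^3 + bs^2 + cs + d. Substituting each data point gives a linear system:
  125a + 25b + 5c + d = -207
  343a + 49b + 7c + d = -597
  1331a + 121b + 11c + d = -2433
  1728a + 144b + 12c + d = -3182
Solving the system yields a = -2, b = 2, c = -1, d = -2.
So g(s) = -2s^3 + 2s^2 - s - 2.
Then g(10) = -1812.

-1812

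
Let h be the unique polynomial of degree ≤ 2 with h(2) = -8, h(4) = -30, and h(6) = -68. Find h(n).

h(n) = -2n^2 + n - 2

Write h(n) = an^2 + bn + c. Substituting each data point gives a linear system:
  4a + 2b + c = -8
  16a + 4b + c = -30
  36a + 6b + c = -68
Solving the system yields a = -2, b = 1, c = -2.
So h(n) = -2n^2 + n - 2.
Check: h(6) = -68. ✓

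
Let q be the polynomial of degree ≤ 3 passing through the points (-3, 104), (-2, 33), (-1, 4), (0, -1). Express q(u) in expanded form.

Using the Lagrange interpolation formula with nodes -3, -2, -1, 0:
  L_0(u) = (u + 2)(u + 1)u / -6
  L_1(u) = (u + 3)(u + 1)u / 2
  L_2(u) = (u + 3)(u + 2)u / -2
  L_3(u) = (u + 3)(u + 2)(u + 1) / 6
Then q(u) = 104·L_0(u) + 33·L_1(u) + 4·L_2(u) - 1·L_3(u).
Expanding and collecting terms gives q(u) = -3u³ + 3u² + u - 1.
Check: q(0) = -1. ✓

q(u) = -3u^3 + 3u^2 + u - 1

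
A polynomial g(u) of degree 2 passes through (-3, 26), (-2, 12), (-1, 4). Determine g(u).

g(u) = 3u^2 + u + 2

Using the Lagrange interpolation formula with nodes -3, -2, -1:
  L_0(u) = (u + 2)(u + 1) / 2
  L_1(u) = (u + 3)(u + 1) / -1
  L_2(u) = (u + 3)(u + 2) / 2
Then g(u) = 26·L_0(u) + 12·L_1(u) + 4·L_2(u).
Expanding and collecting terms gives g(u) = 3u² + u + 2.
Check: g(-1) = 4. ✓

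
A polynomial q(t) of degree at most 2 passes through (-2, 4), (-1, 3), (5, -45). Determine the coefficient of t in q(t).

-4

Write q(t) = at^2 + bt + c. Substituting each data point gives a linear system:
  4a - 2b + c = 4
  a - b + c = 3
  25a + 5b + c = -45
Solving the system yields a = -1, b = -4, c = 0.
So q(t) = -t² - 4t.
The coefficient of t is -4.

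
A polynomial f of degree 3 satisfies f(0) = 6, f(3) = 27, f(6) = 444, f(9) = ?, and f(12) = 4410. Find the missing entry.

The 4 known points determine the degree-3 polynomial uniquely.
Write f(s) = as^3 + bs^2 + cs + d. Substituting each data point gives a linear system:
  d = 6
  27a + 9b + 3c + d = 27
  216a + 36b + 6c + d = 444
  1728a + 144b + 12c + d = 4410
Solving the system yields a = 3, b = -5, c = -5, d = 6.
So f(s) = 3s^3 - 5s^2 - 5s + 6.
Then f(9) = 1743.

1743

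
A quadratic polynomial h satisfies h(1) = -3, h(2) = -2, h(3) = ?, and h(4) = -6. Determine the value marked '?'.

-3

On equispaced nodes a degree-2 polynomial has vanishing third forward difference, so
  - h(1) + 3·h(2) - 3·h(3) + h(4) = 0.
Substituting the known values and solving for h(3):
  -3·h(3) = 9
  h(3) = -3.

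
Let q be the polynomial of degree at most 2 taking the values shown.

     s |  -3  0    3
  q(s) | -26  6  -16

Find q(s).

Write q(s) = as^2 + bs + c. Substituting each data point gives a linear system:
  9a - 3b + c = -26
  c = 6
  9a + 3b + c = -16
Solving the system yields a = -3, b = 5/3, c = 6.
So q(s) = -3s^2 + (5/3)s + 6.
Check: q(-3) = -26. ✓

q(s) = -3s^2 + (5/3)s + 6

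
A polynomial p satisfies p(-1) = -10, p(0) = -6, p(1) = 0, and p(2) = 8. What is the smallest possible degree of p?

Forward differences of the values at n = -1, 0, 1, 2:
  p  : -10  -6  0  8
  Δ  : 4  6  8
  Δ^2: 2  2
  Δ^3: 0
The second differences are constant (2) and nonzero, while all higher differences vanish, so the minimal degree is 2.

2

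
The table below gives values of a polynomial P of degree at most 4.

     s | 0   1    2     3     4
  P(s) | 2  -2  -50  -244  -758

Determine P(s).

P(s) = -3s^4 + s^3 - 4s^2 + 2s + 2

Write P(s) = as^4 + bs^3 + cs^2 + ds + e. Substituting each data point gives a linear system:
  e = 2
  a + b + c + d + e = -2
  16a + 8b + 4c + 2d + e = -50
  81a + 27b + 9c + 3d + e = -244
  256a + 64b + 16c + 4d + e = -758
Solving the system yields a = -3, b = 1, c = -4, d = 2, e = 2.
So P(s) = -3s⁴ + s³ - 4s² + 2s + 2.
Check: P(3) = -244. ✓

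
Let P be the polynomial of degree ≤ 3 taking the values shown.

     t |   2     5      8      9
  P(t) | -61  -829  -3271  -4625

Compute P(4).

-435

Using the Lagrange interpolation formula with nodes 2, 5, 8, 9:
  L_0(t) = (t - 5)(t - 8)(t - 9) / -126
  L_1(t) = (t - 2)(t - 8)(t - 9) / 36
  L_2(t) = (t - 2)(t - 5)(t - 9) / -18
  L_3(t) = (t - 2)(t - 5)(t - 8) / 28
Then P(t) = -61·L_0(t) - 829·L_1(t) - 3271·L_2(t) - 4625·L_3(t).
Expanding and collecting terms gives P(t) = -6t^3 - 3t^2 - t + 1.
Evaluating at t = 4: P(4) = -435.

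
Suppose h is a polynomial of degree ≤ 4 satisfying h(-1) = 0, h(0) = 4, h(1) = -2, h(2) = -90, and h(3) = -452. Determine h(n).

h(n) = -5n^4 - 2n^3 + n + 4

Using the Lagrange interpolation formula with nodes -1, 0, 1, 2, 3:
  L_0(n) = n(n - 1)(n - 2)(n - 3) / 24
  L_1(n) = (n + 1)(n - 1)(n - 2)(n - 3) / -6
  L_2(n) = (n + 1)n(n - 2)(n - 3) / 4
  L_3(n) = (n + 1)n(n - 1)(n - 3) / -6
  L_4(n) = (n + 1)n(n - 1)(n - 2) / 24
Then h(n) = 0·L_0(n) + 4·L_1(n) - 2·L_2(n) - 90·L_3(n) - 452·L_4(n).
Expanding and collecting terms gives h(n) = -5n^4 - 2n^3 + n + 4.
Check: h(0) = 4. ✓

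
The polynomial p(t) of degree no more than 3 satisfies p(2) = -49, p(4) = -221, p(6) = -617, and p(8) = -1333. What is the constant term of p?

-5

Write p(t) = at^3 + bt^2 + ct + d. Substituting each data point gives a linear system:
  8a + 4b + 2c + d = -49
  64a + 16b + 4c + d = -221
  216a + 36b + 6c + d = -617
  512a + 64b + 8c + d = -1333
Solving the system yields a = -2, b = -4, c = -6, d = -5.
So p(t) = -2t^3 - 4t^2 - 6t - 5.
The constant term is -5.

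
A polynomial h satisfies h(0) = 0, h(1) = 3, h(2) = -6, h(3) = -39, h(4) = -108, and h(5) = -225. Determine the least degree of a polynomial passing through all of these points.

3

Forward differences of the values at u = 0, 1, 2, 3, 4, 5:
  h  : 0  3  -6  -39  -108  -225
  Δ  : 3  -9  -33  -69  -117
  Δ^2: -12  -24  -36  -48
  Δ^3: -12  -12  -12
  Δ^4: 0  0
  Δ^5: 0
The third differences are constant (-12) and nonzero, while all higher differences vanish, so the minimal degree is 3.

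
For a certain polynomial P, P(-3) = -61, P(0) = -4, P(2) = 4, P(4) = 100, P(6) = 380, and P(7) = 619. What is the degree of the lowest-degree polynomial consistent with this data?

3

Divided differences on the nodes -3, 0, 2, 4, 6, 7:
  order 0: -61  -4  4  100  380  619
  order 1: 19  4  48  140  239
  order 2: -3  11  23  33
  order 3: 2  2  2
  order 4: 0  0
  order 5: 0
The order-3 divided differences are all 2 (nonzero) and every higher order vanishes, so the data lies on a polynomial of degree exactly 3.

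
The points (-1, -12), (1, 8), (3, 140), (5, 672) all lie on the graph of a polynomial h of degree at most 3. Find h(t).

Write h(t) = at^3 + bt^2 + ct + d. Substituting each data point gives a linear system:
  -a + b - c + d = -12
  a + b + c + d = 8
  27a + 9b + 3c + d = 140
  125a + 25b + 5c + d = 672
Solving the system yields a = 6, b = -4, c = 4, d = 2.
So h(t) = 6t³ - 4t² + 4t + 2.
Check: h(-1) = -12. ✓

h(t) = 6t^3 - 4t^2 + 4t + 2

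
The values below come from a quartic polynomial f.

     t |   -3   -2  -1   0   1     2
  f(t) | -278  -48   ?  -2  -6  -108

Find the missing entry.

The 5 known points determine the degree-4 polynomial uniquely.
Write f(t) = at^4 + bt^3 + ct^2 + dt + e. Substituting each data point gives a linear system:
  81a - 27b + 9c - 3d + e = -278
  16a - 8b + 4c - 2d + e = -48
  e = -2
  a + b + c + d + e = -6
  16a + 8b + 4c + 2d + e = -108
Solving the system yields a = -5, b = -5, c = 1, d = 5, e = -2.
So f(t) = -5t⁴ - 5t³ + t² + 5t - 2.
Then f(-1) = -6.

-6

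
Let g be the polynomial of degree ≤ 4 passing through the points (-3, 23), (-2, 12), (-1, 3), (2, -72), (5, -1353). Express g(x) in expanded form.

Using the Lagrange interpolation formula with nodes -3, -2, -1, 2, 5:
  L_0(x) = (x + 2)(x + 1)(x - 2)(x - 5) / 80
  L_1(x) = (x + 3)(x + 1)(x - 2)(x - 5) / -28
  L_2(x) = (x + 3)(x + 2)(x - 2)(x - 5) / 36
  L_3(x) = (x + 3)(x + 2)(x + 1)(x - 5) / -180
  L_4(x) = (x + 3)(x + 2)(x + 1)(x - 2) / 1008
Then g(x) = 23·L_0(x) + 12·L_1(x) + 3·L_2(x) - 72·L_3(x) - 1353·L_4(x).
Expanding and collecting terms gives g(x) = -x^4 - 5x^3 - 4x^2 - x + 2.
Check: g(-1) = 3. ✓

g(x) = -x^4 - 5x^3 - 4x^2 - x + 2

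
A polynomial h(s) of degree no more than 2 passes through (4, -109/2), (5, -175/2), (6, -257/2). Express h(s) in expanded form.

Write h(s) = as^2 + bs + c. Substituting each data point gives a linear system:
  16a + 4b + c = -109/2
  25a + 5b + c = -175/2
  36a + 6b + c = -257/2
Solving the system yields a = -4, b = 3, c = -5/2.
So h(s) = -4s^2 + 3s - 5/2.
Check: h(5) = -175/2. ✓

h(s) = -4s^2 + 3s - 5/2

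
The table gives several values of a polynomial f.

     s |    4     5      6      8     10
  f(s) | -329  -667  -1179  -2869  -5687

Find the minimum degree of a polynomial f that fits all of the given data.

Divided differences on the nodes 4, 5, 6, 8, 10:
  order 0: -329  -667  -1179  -2869  -5687
  order 1: -338  -512  -845  -1409
  order 2: -87  -111  -141
  order 3: -6  -6
  order 4: 0
The order-3 divided differences are all -6 (nonzero) and every higher order vanishes, so the data lies on a polynomial of degree exactly 3.

3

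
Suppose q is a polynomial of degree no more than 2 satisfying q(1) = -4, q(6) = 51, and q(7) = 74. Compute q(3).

Write q(x) = ax^2 + bx + c. Substituting each data point gives a linear system:
  a + b + c = -4
  36a + 6b + c = 51
  49a + 7b + c = 74
Solving the system yields a = 2, b = -3, c = -3.
So q(x) = 2x² - 3x - 3.
Then q(3) = 6.

6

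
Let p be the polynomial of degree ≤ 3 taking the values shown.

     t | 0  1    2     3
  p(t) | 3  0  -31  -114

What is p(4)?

Write p(t) = at^3 + bt^2 + ct + d. Substituting each data point gives a linear system:
  d = 3
  a + b + c + d = 0
  8a + 4b + 2c + d = -31
  27a + 9b + 3c + d = -114
Solving the system yields a = -4, b = -2, c = 3, d = 3.
So p(t) = -4t^3 - 2t^2 + 3t + 3.
Then p(4) = -273.

-273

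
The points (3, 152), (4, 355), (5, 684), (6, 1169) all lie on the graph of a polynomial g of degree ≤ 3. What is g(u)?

g(u) = 5u^3 + 3u^2 - 3u - 1

Write g(u) = au^3 + bu^2 + cu + d. Substituting each data point gives a linear system:
  27a + 9b + 3c + d = 152
  64a + 16b + 4c + d = 355
  125a + 25b + 5c + d = 684
  216a + 36b + 6c + d = 1169
Solving the system yields a = 5, b = 3, c = -3, d = -1.
So g(u) = 5u^3 + 3u^2 - 3u - 1.
Check: g(4) = 355. ✓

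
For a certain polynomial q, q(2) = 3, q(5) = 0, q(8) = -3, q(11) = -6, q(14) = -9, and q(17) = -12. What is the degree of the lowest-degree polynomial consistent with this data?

Forward differences of the values at t = 2, 5, 8, 11, 14, 17:
  q  : 3  0  -3  -6  -9  -12
  Δ  : -3  -3  -3  -3  -3
  Δ^2: 0  0  0  0
  Δ^3: 0  0  0
  Δ^4: 0  0
  Δ^5: 0
The first differences are constant (-3) and nonzero, while all higher differences vanish, so the minimal degree is 1.

1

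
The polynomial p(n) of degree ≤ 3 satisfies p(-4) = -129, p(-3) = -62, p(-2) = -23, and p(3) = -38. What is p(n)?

p(n) = n^3 - 5n^2 - 5n - 5

Write p(n) = an^3 + bn^2 + cn + d. Substituting each data point gives a linear system:
  -64a + 16b - 4c + d = -129
  -27a + 9b - 3c + d = -62
  -8a + 4b - 2c + d = -23
  27a + 9b + 3c + d = -38
Solving the system yields a = 1, b = -5, c = -5, d = -5.
So p(n) = n³ - 5n² - 5n - 5.
Check: p(-3) = -62. ✓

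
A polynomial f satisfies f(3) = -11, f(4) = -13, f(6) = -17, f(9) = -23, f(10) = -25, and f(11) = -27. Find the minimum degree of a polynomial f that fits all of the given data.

Divided differences on the nodes 3, 4, 6, 9, 10, 11:
  order 0: -11  -13  -17  -23  -25  -27
  order 1: -2  -2  -2  -2  -2
  order 2: 0  0  0  0
  order 3: 0  0  0
  order 4: 0  0
  order 5: 0
The order-1 divided differences are all -2 (nonzero) and every higher order vanishes, so the data lies on a polynomial of degree exactly 1.

1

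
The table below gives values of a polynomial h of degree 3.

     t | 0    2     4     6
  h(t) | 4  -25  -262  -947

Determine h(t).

h(t) = -5t^3 + 4t^2 - (5/2)t + 4

Write h(t) = at^3 + bt^2 + ct + d. Substituting each data point gives a linear system:
  d = 4
  8a + 4b + 2c + d = -25
  64a + 16b + 4c + d = -262
  216a + 36b + 6c + d = -947
Solving the system yields a = -5, b = 4, c = -5/2, d = 4.
So h(t) = -5t³ + 4t² - (5/2)t + 4.
Check: h(4) = -262. ✓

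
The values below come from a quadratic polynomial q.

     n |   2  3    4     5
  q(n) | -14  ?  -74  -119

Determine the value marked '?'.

-39

On equispaced nodes a degree-2 polynomial has vanishing third forward difference, so
  - q(2) + 3·q(3) - 3·q(4) + q(5) = 0.
Substituting the known values and solving for q(3):
  3·q(3) = -117
  q(3) = -39.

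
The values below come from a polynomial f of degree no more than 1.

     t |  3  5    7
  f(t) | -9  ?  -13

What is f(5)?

The 2 known points determine the degree-1 polynomial uniquely.
Write f(t) = at + b. Substituting each data point gives a linear system:
  3a + b = -9
  7a + b = -13
Solving the system yields a = -1, b = -6.
So f(t) = -t - 6.
Then f(5) = -11.

-11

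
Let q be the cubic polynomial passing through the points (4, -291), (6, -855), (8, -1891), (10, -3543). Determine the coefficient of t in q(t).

-4

Write q(t) = at^3 + bt^2 + ct + d. Substituting each data point gives a linear system:
  64a + 16b + 4c + d = -291
  216a + 36b + 6c + d = -855
  512a + 64b + 8c + d = -1891
  1000a + 100b + 10c + d = -3543
Solving the system yields a = -3, b = -5, c = -4, d = -3.
So q(t) = -3t^3 - 5t^2 - 4t - 3.
The coefficient of t is -4.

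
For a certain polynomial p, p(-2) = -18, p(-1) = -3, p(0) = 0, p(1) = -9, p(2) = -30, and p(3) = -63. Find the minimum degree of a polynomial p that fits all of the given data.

2

Forward differences of the values at t = -2, -1, 0, 1, 2, 3:
  p  : -18  -3  0  -9  -30  -63
  Δ  : 15  3  -9  -21  -33
  Δ^2: -12  -12  -12  -12
  Δ^3: 0  0  0
  Δ^4: 0  0
  Δ^5: 0
The second differences are constant (-12) and nonzero, while all higher differences vanish, so the minimal degree is 2.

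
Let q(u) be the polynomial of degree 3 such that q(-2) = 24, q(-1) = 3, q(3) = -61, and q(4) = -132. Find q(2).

Using the Lagrange interpolation formula with nodes -2, -1, 3, 4:
  L_0(u) = (u + 1)(u - 3)(u - 4) / -30
  L_1(u) = (u + 2)(u - 3)(u - 4) / 20
  L_2(u) = (u + 2)(u + 1)(u - 4) / -20
  L_3(u) = (u + 2)(u + 1)(u - 3) / 30
Then q(u) = 24·L_0(u) + 3·L_1(u) - 61·L_2(u) - 132·L_3(u).
Expanding and collecting terms gives q(u) = -2u³ + u² - 4u - 4.
Evaluating at u = 2: q(2) = -24.

-24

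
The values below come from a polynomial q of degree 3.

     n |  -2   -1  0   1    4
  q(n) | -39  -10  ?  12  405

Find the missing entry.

The 4 known points determine the degree-3 polynomial uniquely.
Write q(n) = an^3 + bn^2 + cn + d. Substituting each data point gives a linear system:
  -8a + 4b - 2c + d = -39
  -a + b - c + d = -10
  a + b + c + d = 12
  64a + 16b + 4c + d = 405
Solving the system yields a = 5, b = 4, c = 6, d = -3.
So q(n) = 5n³ + 4n² + 6n - 3.
Then q(0) = -3.

-3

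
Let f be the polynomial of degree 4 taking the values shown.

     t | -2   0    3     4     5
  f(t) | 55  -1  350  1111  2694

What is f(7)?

10198

Write f(t) = at^4 + bt^3 + ct^2 + dt + e. Substituting each data point gives a linear system:
  16a - 8b + 4c - 2d + e = 55
  e = -1
  81a + 27b + 9c + 3d + e = 350
  256a + 64b + 16c + 4d + e = 1111
  625a + 125b + 25c + 5d + e = 2694
Solving the system yields a = 4, b = 2, c = -1, d = -6, e = -1.
So f(t) = 4t^4 + 2t^3 - t^2 - 6t - 1.
Then f(7) = 10198.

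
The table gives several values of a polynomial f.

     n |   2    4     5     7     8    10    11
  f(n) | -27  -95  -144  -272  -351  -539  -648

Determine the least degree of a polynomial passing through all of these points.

2

Divided differences on the nodes 2, 4, 5, 7, 8, 10, 11:
  order 0: -27  -95  -144  -272  -351  -539  -648
  order 1: -34  -49  -64  -79  -94  -109
  order 2: -5  -5  -5  -5  -5
  order 3: 0  0  0  0
  order 4: 0  0  0
  order 5: 0  0
  order 6: 0
The order-2 divided differences are all -5 (nonzero) and every higher order vanishes, so the data lies on a polynomial of degree exactly 2.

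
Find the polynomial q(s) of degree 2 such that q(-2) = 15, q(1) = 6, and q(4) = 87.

Using the Lagrange interpolation formula with nodes -2, 1, 4:
  L_0(s) = (s - 1)(s - 4) / 18
  L_1(s) = (s + 2)(s - 4) / -9
  L_2(s) = (s + 2)(s - 1) / 18
Then q(s) = 15·L_0(s) + 6·L_1(s) + 87·L_2(s).
Expanding and collecting terms gives q(s) = 5s^2 + 2s - 1.
Check: q(-2) = 15. ✓

q(s) = 5s^2 + 2s - 1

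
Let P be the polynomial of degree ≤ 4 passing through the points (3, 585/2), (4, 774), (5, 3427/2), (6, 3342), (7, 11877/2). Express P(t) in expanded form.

P(t) = 2t^4 + (5/2)t^3 + 5t^2 + 4t + 6

Using the Lagrange interpolation formula with nodes 3, 4, 5, 6, 7:
  L_0(t) = (t - 4)(t - 5)(t - 6)(t - 7) / 24
  L_1(t) = (t - 3)(t - 5)(t - 6)(t - 7) / -6
  L_2(t) = (t - 3)(t - 4)(t - 6)(t - 7) / 4
  L_3(t) = (t - 3)(t - 4)(t - 5)(t - 7) / -6
  L_4(t) = (t - 3)(t - 4)(t - 5)(t - 6) / 24
Then P(t) = 585/2·L_0(t) + 774·L_1(t) + 3427/2·L_2(t) + 3342·L_3(t) + 11877/2·L_4(t).
Expanding and collecting terms gives P(t) = 2t^4 + (5/2)t^3 + 5t^2 + 4t + 6.
Check: P(3) = 585/2. ✓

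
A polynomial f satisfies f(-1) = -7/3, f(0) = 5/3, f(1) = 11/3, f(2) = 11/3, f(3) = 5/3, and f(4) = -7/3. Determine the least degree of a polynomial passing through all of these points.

2

Forward differences of the values at n = -1, 0, 1, 2, 3, 4:
  f  : -7/3  5/3  11/3  11/3  5/3  -7/3
  Δ  : 4  2  0  -2  -4
  Δ^2: -2  -2  -2  -2
  Δ^3: 0  0  0
  Δ^4: 0  0
  Δ^5: 0
The second differences are constant (-2) and nonzero, while all higher differences vanish, so the minimal degree is 2.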